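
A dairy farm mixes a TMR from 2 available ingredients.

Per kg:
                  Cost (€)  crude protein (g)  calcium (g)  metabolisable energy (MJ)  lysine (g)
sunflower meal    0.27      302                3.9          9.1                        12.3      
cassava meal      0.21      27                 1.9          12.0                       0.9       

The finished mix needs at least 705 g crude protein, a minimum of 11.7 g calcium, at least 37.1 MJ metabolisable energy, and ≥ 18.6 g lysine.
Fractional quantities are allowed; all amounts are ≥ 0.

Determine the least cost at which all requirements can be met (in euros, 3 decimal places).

Let x1 = kg of sunflower meal, x2 = kg of cassava meal.
min 0.27x1 + 0.21x2 with:
  302x1 + 27x2 ≥ 705   (crude protein)
  3.9x1 + 1.9x2 ≥ 11.7   (calcium)
  9.1x1 + 12x2 ≥ 37.1   (metabolisable energy)
  12.3x1 + 0.9x2 ≥ 18.6   (lysine)
  x1, x2 ≥ 0.
Both inputs are positive at the optimum. Binding constraints: calcium and metabolisable energy.
Optimal quantities: sunflower meal = 2.369 kg, cassava meal = 1.295 kg.
Cost = 0.27·2.369 + 0.21·1.295 = 0.91158.

€0.912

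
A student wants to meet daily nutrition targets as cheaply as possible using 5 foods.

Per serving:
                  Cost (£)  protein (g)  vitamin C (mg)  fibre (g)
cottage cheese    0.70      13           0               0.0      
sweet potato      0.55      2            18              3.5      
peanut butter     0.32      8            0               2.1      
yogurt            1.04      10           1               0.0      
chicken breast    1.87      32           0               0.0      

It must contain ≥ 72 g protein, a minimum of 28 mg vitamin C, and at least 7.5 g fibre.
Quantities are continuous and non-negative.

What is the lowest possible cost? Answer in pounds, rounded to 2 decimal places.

£3.61

Let x1 = servings of cottage cheese, x2 = servings of sweet potato, x3 = servings of peanut butter, x4 = servings of yogurt, x5 = servings of chicken breast.
Minimize 0.7x1 + 0.55x2 + 0.32x3 + 1.04x4 + 1.87x5 with:
  13x1 + 2x2 + 8x3 + 10x4 + 32x5 ≥ 72   (protein)
  18x2 + 1x4 ≥ 28   (vitamin C)
  3.5x2 + 2.1x3 ≥ 7.5   (fibre)
  x1, x2, x3, x4, x5 ≥ 0.
The cheapest feasible vertex uses only sweet potato, peanut butter; cottage cheese, yogurt, chicken breast are not used. The protein and vitamin C requirements are met with equality.
Solving gives x2 = 1.556, x3 = 8.611.
Hence cost = 0.55·1.556 + 0.32·8.611 = £3.6113.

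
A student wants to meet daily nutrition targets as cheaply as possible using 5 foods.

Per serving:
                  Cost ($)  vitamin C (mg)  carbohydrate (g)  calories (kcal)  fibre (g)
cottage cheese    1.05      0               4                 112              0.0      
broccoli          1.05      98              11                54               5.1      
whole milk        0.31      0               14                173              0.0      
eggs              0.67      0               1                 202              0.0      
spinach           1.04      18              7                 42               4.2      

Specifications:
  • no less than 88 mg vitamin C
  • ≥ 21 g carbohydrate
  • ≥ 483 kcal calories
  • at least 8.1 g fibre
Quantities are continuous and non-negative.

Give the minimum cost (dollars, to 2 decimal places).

$2.38

Let x1 = servings of cottage cheese, x2 = servings of broccoli, x3 = servings of whole milk, x4 = servings of eggs, x5 = servings of spinach.
min 1.05x1 + 1.05x2 + 0.31x3 + 0.67x4 + 1.04x5 subject to:
  98x2 + 18x5 ≥ 88   (vitamin C)
  4x1 + 11x2 + 14x3 + 1x4 + 7x5 ≥ 21   (carbohydrate)
  112x1 + 54x2 + 173x3 + 202x4 + 42x5 ≥ 483   (calories)
  5.1x2 + 4.2x5 ≥ 8.1   (fibre)
  x1, x2, x3, x4, x5 ≥ 0.
At the optimum only broccoli, whole milk are positive (cottage cheese, eggs, spinach = 0). The calories and fibre requirements are met with equality.
Optimal quantities: broccoli = 1.588 servings, whole milk = 2.296 servings.
Cost = 1.05·1.588 + 0.31·2.296 = 2.3792.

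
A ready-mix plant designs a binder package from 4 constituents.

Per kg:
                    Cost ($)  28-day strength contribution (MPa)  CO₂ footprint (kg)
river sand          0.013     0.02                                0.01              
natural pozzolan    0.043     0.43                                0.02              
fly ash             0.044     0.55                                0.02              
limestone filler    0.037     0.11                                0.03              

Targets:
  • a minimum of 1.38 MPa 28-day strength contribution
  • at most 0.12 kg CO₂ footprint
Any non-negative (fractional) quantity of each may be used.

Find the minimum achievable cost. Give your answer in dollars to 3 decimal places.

Let x1 = kg of river sand, x2 = kg of natural pozzolan, x3 = kg of fly ash, x4 = kg of limestone filler.
min 0.013x1 + 0.043x2 + 0.044x3 + 0.037x4 s.t.:
  0.02x1 + 0.43x2 + 0.55x3 + 0.11x4 ≥ 1.38   (28-day strength contribution)
  0.01x1 + 0.02x2 + 0.02x3 + 0.03x4 ≤ 0.12   (CO₂ footprint)
  x1, x2, x3, x4 ≥ 0.
The optimal basis is {fly ash}; river sand, natural pozzolan, limestone filler drop out. Binding constraint: 28-day strength contribution.
So fly ash = 2.509 kg.
Total cost: 0.044·2.509 = 0.11040.

$0.110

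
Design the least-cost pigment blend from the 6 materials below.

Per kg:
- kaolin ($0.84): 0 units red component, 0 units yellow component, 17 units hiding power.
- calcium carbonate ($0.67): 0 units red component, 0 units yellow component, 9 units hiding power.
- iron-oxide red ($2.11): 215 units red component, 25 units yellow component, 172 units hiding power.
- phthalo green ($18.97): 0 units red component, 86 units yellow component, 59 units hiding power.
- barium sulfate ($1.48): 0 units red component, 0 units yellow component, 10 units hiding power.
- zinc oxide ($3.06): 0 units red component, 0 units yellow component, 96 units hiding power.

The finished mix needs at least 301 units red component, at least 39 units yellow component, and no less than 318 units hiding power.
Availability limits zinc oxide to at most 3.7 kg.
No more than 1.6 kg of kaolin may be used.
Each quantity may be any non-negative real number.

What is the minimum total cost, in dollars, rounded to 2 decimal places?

$3.90

This is a linear program. Let x1 = kg of kaolin, x2 = kg of calcium carbonate, x3 = kg of iron-oxide red, x4 = kg of phthalo green, x5 = kg of barium sulfate, x6 = kg of zinc oxide.
Minimise 0.84x1 + 0.67x2 + 2.11x3 + 18.97x4 + 1.48x5 + 3.06x6 s.t.:
  215x3 ≥ 301   (red component)
  25x3 + 86x4 ≥ 39   (yellow component)
  17x1 + 9x2 + 172x3 + 59x4 + 10x5 + 96x6 ≥ 318   (hiding power)
  x6 ≤ 3.7
  x1 ≤ 1.6
  x1, x2, x3, x4, x5, x6 ≥ 0.
The cheapest feasible vertex uses only iron-oxide red; kaolin, calcium carbonate, phthalo green, barium sulfate, zinc oxide are not used. The hiding power requirement is met with equality.
Optimal quantities: iron-oxide red = 1.849 kg.
Cost = 2.11·1.849 = 3.9014.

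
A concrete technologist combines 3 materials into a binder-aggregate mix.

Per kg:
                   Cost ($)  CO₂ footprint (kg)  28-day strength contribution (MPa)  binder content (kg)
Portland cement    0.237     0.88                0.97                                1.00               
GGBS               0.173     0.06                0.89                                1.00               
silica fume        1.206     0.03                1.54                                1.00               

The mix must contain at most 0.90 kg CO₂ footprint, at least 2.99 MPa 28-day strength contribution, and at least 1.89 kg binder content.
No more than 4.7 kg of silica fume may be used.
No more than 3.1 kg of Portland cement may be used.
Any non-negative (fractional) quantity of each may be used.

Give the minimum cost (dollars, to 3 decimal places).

Let x1 = kg of Portland cement, x2 = kg of GGBS, x3 = kg of silica fume.
Minimize 0.237x1 + 0.173x2 + 1.206x3 s.t.:
  0.88x1 + 0.06x2 + 0.03x3 ≤ 0.9   (CO₂ footprint)
  0.97x1 + 0.89x2 + 1.54x3 ≥ 2.99   (28-day strength contribution)
  1x1 + 1x2 + 1x3 ≥ 1.89   (binder content)
  x3 ≤ 4.7
  x1 ≤ 3.1
  x1, x2, x3 ≥ 0.
The cheapest feasible vertex uses only GGBS; Portland cement, silica fume are not used. The 28-day strength contribution requirement is met with equality.
Optimal quantities: GGBS = 3.36 kg.
Cost = 0.173·3.36 = 0.58128.

$0.581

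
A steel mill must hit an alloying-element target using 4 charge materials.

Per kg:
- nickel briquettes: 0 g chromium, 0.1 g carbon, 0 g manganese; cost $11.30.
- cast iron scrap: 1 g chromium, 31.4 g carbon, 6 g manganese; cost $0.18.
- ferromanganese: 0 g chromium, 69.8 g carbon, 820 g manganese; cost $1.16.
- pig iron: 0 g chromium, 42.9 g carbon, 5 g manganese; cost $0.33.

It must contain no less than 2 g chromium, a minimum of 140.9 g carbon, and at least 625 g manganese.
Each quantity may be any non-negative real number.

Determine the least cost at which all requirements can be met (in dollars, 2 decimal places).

Let x1 = kg of nickel briquettes, x2 = kg of cast iron scrap, x3 = kg of ferromanganese, x4 = kg of pig iron.
min 11.3x1 + 0.18x2 + 1.16x3 + 0.33x4 s.t.:
  1x2 ≥ 2   (chromium)
  0.1x1 + 31.4x2 + 69.8x3 + 42.9x4 ≥ 140.9   (carbon)
  6x2 + 820x3 + 5x4 ≥ 625   (manganese)
  x1, x2, x3, x4 ≥ 0.
The cheapest feasible vertex uses only cast iron scrap, ferromanganese; nickel briquettes, pig iron are not used. There the carbon and manganese constraints are tight.
That vertex is x2 = 2.839, x3 = 0.7414.
Total cost: 0.18·2.839 + 1.16·0.7414 = 1.3710.

$1.37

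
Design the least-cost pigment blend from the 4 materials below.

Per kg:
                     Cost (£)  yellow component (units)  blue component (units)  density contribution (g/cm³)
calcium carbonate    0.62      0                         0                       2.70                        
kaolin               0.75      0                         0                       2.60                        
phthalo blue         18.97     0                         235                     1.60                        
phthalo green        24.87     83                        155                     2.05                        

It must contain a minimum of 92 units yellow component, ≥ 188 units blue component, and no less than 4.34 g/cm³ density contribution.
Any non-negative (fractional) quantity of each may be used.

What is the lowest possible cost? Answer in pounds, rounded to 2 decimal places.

£29.32

Let x1 = kg of calcium carbonate, x2 = kg of kaolin, x3 = kg of phthalo blue, x4 = kg of phthalo green.
min 0.62x1 + 0.75x2 + 18.97x3 + 24.87x4 with:
  83x4 ≥ 92   (yellow component)
  235x3 + 155x4 ≥ 188   (blue component)
  2.7x1 + 2.6x2 + 1.6x3 + 2.05x4 ≥ 4.34   (density contribution)
  x1, x2, x3, x4 ≥ 0.
At the optimum only calcium carbonate, phthalo blue, phthalo green are positive (kaolin = 0). There the yellow component, blue component, density contribution constraints are tight.
Optimal quantities: calcium carbonate = 0.72499 kg, phthalo blue = 0.068905 kg, phthalo green = 1.1084 kg.
Objective = 0.62·0.72499 + 18.97·0.068905 + 24.87·1.1084 = 29.3225.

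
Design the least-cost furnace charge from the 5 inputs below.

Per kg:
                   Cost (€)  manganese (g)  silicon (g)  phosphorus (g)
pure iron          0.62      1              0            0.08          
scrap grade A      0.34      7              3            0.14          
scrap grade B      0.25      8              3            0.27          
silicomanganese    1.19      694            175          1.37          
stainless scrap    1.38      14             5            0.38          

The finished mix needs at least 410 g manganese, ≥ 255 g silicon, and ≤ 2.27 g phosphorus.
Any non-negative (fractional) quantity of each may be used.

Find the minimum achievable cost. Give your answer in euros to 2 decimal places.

Let x1 = kg of pure iron, x2 = kg of scrap grade A, x3 = kg of scrap grade B, x4 = kg of silicomanganese, x5 = kg of stainless scrap.
min 0.62x1 + 0.34x2 + 0.25x3 + 1.19x4 + 1.38x5 s.t.:
  1x1 + 7x2 + 8x3 + 694x4 + 14x5 ≥ 410   (manganese)
  3x2 + 3x3 + 175x4 + 5x5 ≥ 255   (silicon)
  0.08x1 + 0.14x2 + 0.27x3 + 1.37x4 + 0.38x5 ≤ 2.27   (phosphorus)
  x1, x2, x3, x4, x5 ≥ 0.
At the optimum only silicomanganese is positive (pure iron, scrap grade A, scrap grade B, stainless scrap = 0). Binding constraint: silicon.
Solving gives x4 = 1.457.
Objective = 1.19·1.457 = 1.7338.

€1.73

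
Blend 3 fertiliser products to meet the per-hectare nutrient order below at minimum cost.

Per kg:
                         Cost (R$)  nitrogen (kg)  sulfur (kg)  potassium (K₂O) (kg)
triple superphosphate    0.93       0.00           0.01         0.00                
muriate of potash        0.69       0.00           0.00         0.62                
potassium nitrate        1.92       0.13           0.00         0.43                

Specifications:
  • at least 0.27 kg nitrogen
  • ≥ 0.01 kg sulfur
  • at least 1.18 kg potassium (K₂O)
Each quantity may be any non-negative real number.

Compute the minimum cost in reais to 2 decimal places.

R$5.24

Let x1 = kg of triple superphosphate, x2 = kg of muriate of potash, x3 = kg of potassium nitrate.
Minimise 0.93x1 + 0.69x2 + 1.92x3 with:
  0.13x3 ≥ 0.27   (nitrogen)
  0.01x1 ≥ 0.01   (sulfur)
  0.62x2 + 0.43x3 ≥ 1.18   (potassium (K₂O))
  x1, x2, x3 ≥ 0.
The optimal mix uses every input. The nitrogen, sulfur, potassium (K₂O) requirements are met with equality.
That vertex is x1 = 1, x2 = 0.4628, x3 = 2.077.
Total cost: 0.93·1 + 0.69·0.4628 + 1.92·2.077 = 5.2372.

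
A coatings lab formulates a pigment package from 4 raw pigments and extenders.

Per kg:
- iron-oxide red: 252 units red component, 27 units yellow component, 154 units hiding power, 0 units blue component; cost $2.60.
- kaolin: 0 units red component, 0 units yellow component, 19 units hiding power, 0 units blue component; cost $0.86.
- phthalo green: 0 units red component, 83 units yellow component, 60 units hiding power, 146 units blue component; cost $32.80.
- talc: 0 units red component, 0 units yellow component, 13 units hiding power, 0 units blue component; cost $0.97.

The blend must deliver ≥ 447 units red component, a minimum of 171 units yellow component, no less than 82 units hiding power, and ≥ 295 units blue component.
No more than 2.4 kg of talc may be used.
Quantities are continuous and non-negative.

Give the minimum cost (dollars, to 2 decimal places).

$70.89

Let x1 = kg of iron-oxide red, x2 = kg of kaolin, x3 = kg of phthalo green, x4 = kg of talc.
min 2.6x1 + 0.86x2 + 32.8x3 + 0.97x4 s.t.:
  252x1 ≥ 447   (red component)
  27x1 + 83x3 ≥ 171   (yellow component)
  154x1 + 19x2 + 60x3 + 13x4 ≥ 82   (hiding power)
  146x3 ≥ 295   (blue component)
  x4 ≤ 2.4
  x1, x2, x3, x4 ≥ 0.
The cheapest feasible vertex uses only iron-oxide red, phthalo green; kaolin, talc are not used. Binding constraints: red component and blue component.
That vertex is x1 = 1.77381, x3 = 2.02055.
Hence cost = 2.6·1.77381 + 32.8·2.02055 = $70.8859.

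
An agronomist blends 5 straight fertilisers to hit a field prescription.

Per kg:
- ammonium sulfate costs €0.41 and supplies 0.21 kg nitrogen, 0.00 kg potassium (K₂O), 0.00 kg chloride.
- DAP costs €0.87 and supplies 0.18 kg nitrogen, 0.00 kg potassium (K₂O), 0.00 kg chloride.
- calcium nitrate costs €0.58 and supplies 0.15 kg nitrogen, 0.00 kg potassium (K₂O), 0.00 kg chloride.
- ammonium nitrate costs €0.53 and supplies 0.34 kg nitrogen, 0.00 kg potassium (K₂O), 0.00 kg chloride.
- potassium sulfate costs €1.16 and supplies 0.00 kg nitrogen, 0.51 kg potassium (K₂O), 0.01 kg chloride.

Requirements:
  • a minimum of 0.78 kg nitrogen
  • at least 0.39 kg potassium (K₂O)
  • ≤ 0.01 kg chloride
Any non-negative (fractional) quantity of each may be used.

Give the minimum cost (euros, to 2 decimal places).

€2.10

Let x1 = kg of ammonium sulfate, x2 = kg of DAP, x3 = kg of calcium nitrate, x4 = kg of ammonium nitrate, x5 = kg of potassium sulfate.
Minimize 0.41x1 + 0.87x2 + 0.58x3 + 0.53x4 + 1.16x5 subject to:
  0.21x1 + 0.18x2 + 0.15x3 + 0.34x4 ≥ 0.78   (nitrogen)
  0.51x5 ≥ 0.39   (potassium (K₂O))
  0.01x5 ≤ 0.01   (chloride)
  x1, x2, x3, x4, x5 ≥ 0.
The optimal basis is {ammonium nitrate, potassium sulfate}; ammonium sulfate, DAP, calcium nitrate drop out. There the nitrogen and potassium (K₂O) constraints are tight.
That vertex is x4 = 2.294, x5 = 0.7647.
Total cost: 0.53·2.294 + 1.16·0.7647 = 2.1029.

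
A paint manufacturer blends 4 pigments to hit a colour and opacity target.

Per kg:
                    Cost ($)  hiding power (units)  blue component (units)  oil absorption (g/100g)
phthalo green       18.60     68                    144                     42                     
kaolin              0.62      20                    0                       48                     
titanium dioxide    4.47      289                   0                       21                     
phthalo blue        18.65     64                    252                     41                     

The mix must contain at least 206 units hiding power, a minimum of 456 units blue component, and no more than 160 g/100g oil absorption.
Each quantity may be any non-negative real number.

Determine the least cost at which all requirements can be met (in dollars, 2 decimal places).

Let x1 = kg of phthalo green, x2 = kg of kaolin, x3 = kg of titanium dioxide, x4 = kg of phthalo blue.
min 18.6x1 + 0.62x2 + 4.47x3 + 18.65x4 subject to:
  68x1 + 20x2 + 289x3 + 64x4 ≥ 206   (hiding power)
  144x1 + 252x4 ≥ 456   (blue component)
  42x1 + 48x2 + 21x3 + 41x4 ≤ 160   (oil absorption)
  x1, x2, x3, x4 ≥ 0.
The minimum-cost mix takes nothing from phthalo green, kaolin — only titanium dioxide, phthalo blue. Binding constraints: hiding power and blue component.
That vertex is x3 = 0.31208, x4 = 1.8095.
Total cost: 4.47·0.31208 + 18.65·1.8095 = 35.1422.

$35.14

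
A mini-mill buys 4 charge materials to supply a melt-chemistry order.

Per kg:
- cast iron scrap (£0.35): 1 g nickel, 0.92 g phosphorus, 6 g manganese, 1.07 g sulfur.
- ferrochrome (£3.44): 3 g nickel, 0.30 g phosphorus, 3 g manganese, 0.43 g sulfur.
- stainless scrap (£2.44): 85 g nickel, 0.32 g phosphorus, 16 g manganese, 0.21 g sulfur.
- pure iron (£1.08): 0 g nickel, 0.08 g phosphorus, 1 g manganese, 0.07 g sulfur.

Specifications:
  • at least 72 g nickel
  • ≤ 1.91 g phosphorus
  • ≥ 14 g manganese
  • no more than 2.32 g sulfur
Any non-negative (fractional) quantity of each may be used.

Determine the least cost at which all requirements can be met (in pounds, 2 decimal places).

£2.09

Let x1 = kg of cast iron scrap, x2 = kg of ferrochrome, x3 = kg of stainless scrap, x4 = kg of pure iron.
Minimise 0.35x1 + 3.44x2 + 2.44x3 + 1.08x4 with:
  1x1 + 3x2 + 85x3 ≥ 72   (nickel)
  0.92x1 + 0.3x2 + 0.32x3 + 0.08x4 ≤ 1.91   (phosphorus)
  6x1 + 3x2 + 16x3 + 1x4 ≥ 14   (manganese)
  1.07x1 + 0.43x2 + 0.21x3 + 0.07x4 ≤ 2.32   (sulfur)
  x1, x2, x3, x4 ≥ 0.
The optimal basis is {cast iron scrap, stainless scrap}; ferrochrome, pure iron drop out. Binding constraints: nickel and manganese.
Solving gives x1 = 0.07692, x3 = 0.8462.
Hence cost = 0.35·0.07692 + 2.44·0.8462 = £2.0917.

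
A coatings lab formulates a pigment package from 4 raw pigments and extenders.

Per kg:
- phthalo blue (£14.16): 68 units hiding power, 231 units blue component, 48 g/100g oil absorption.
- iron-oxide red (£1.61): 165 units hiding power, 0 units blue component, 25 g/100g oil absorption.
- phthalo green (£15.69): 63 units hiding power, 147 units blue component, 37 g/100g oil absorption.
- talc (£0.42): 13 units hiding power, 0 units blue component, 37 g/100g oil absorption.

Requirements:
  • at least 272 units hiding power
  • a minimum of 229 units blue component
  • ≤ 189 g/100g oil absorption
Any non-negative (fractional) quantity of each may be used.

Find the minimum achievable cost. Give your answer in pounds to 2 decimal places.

£16.03

Set it up as a linear program. Let x1 = kg of phthalo blue, x2 = kg of iron-oxide red, x3 = kg of phthalo green, x4 = kg of talc.
min 14.16x1 + 1.61x2 + 15.69x3 + 0.42x4 subject to:
  68x1 + 165x2 + 63x3 + 13x4 ≥ 272   (hiding power)
  231x1 + 147x3 ≥ 229   (blue component)
  48x1 + 25x2 + 37x3 + 37x4 ≤ 189   (oil absorption)
  x1, x2, x3, x4 ≥ 0.
The optimal basis is {phthalo blue, iron-oxide red}; phthalo green, talc drop out. The hiding power and blue component requirements are met with equality.
That vertex is x1 = 0.9913, x2 = 1.24.
Objective = 14.16·0.9913 + 1.61·1.24 = 16.0332.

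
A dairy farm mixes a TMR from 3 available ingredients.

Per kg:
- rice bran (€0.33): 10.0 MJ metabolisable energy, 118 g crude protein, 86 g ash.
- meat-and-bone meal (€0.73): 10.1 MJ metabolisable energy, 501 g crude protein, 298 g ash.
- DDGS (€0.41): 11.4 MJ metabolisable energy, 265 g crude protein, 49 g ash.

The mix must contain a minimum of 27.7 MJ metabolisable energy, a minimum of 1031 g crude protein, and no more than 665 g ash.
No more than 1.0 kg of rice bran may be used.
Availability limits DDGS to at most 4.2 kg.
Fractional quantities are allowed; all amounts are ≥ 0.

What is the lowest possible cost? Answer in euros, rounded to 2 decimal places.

€1.53

Treat it as an LP. Let x1 = kg of rice bran, x2 = kg of meat-and-bone meal, x3 = kg of DDGS.
min 0.33x1 + 0.73x2 + 0.41x3 s.t.:
  10x1 + 10.1x2 + 11.4x3 ≥ 27.7   (metabolisable energy)
  118x1 + 501x2 + 265x3 ≥ 1031   (crude protein)
  86x1 + 298x2 + 49x3 ≤ 665   (ash)
  x1 ≤ 1
  x3 ≤ 4.2
  x1, x2, x3 ≥ 0.
The optimal basis is {meat-and-bone meal, DDGS}; rice bran drops out. The metabolisable energy and crude protein requirements are met with equality.
Optimal quantities: meat-and-bone meal = 1.454 kg, DDGS = 1.142 kg.
Objective = 0.73·1.454 + 0.41·1.142 = 1.5296.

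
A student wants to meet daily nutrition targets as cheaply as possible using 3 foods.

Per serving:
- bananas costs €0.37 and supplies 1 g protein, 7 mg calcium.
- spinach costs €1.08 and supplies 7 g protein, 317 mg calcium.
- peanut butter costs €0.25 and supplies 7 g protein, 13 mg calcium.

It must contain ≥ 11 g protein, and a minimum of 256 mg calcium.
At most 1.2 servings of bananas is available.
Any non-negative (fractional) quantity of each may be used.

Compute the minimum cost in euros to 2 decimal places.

€1.04

Set it up as a linear program. Let x1 = servings of bananas, x2 = servings of spinach, x3 = servings of peanut butter.
min 0.37x1 + 1.08x2 + 0.25x3 s.t.:
  1x1 + 7x2 + 7x3 ≥ 11   (protein)
  7x1 + 317x2 + 13x3 ≥ 256   (calcium)
  x1 ≤ 1.2
  x1, x2, x3 ≥ 0.
The cheapest feasible vertex uses only spinach, peanut butter; bananas is not used. There the protein and calcium constraints are tight.
Solving gives x2 = 0.7749, x3 = 0.7965.
Hence cost = 1.08·0.7749 + 0.25·0.7965 = €1.0360.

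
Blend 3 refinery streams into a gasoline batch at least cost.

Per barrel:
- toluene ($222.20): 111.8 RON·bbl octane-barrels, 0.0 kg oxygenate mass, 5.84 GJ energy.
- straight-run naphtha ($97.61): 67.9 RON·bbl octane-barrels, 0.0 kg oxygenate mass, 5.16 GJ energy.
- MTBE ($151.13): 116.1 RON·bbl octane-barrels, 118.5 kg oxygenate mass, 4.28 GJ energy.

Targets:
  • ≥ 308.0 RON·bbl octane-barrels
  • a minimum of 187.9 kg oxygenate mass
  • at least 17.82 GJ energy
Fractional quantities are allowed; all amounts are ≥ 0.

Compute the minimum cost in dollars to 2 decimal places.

$448.36

Set it up as a linear program. Let x1 = barrels of toluene, x2 = barrels of straight-run naphtha, x3 = barrels of MTBE.
min 222.2x1 + 97.61x2 + 151.13x3 subject to:
  111.8x1 + 67.9x2 + 116.1x3 ≥ 308   (octane-barrels)
  118.5x3 ≥ 187.9   (oxygenate mass)
  5.84x1 + 5.16x2 + 4.28x3 ≥ 17.82   (energy)
  x1, x2, x3 ≥ 0.
The optimal basis is {straight-run naphtha, MTBE}; toluene drops out. Binding constraints: oxygenate mass and energy.
Solving gives x2 = 2.138256, x3 = 1.585654.
Hence cost = 97.61·2.138256 + 151.13·1.585654 = $448.3551.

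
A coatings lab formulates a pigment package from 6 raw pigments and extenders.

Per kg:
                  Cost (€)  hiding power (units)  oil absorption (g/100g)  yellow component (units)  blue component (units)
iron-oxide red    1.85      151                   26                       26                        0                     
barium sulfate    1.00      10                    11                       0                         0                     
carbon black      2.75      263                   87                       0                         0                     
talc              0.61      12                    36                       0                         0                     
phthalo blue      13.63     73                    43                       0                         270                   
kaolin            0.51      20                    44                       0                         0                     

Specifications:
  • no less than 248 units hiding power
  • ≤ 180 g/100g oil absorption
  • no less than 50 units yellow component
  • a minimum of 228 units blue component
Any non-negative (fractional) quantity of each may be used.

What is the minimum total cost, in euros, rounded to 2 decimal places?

€15.07

This is a linear program. Let x1 = kg of iron-oxide red, x2 = kg of barium sulfate, x3 = kg of carbon black, x4 = kg of talc, x5 = kg of phthalo blue, x6 = kg of kaolin.
min 1.85x1 + 1x2 + 2.75x3 + 0.61x4 + 13.63x5 + 0.51x6 subject to:
  151x1 + 10x2 + 263x3 + 12x4 + 73x5 + 20x6 ≥ 248   (hiding power)
  26x1 + 11x2 + 87x3 + 36x4 + 43x5 + 44x6 ≤ 180   (oil absorption)
  26x1 ≥ 50   (yellow component)
  270x5 ≥ 228   (blue component)
  x1, x2, x3, x4, x5, x6 ≥ 0.
At the optimum only iron-oxide red, phthalo blue are positive (barium sulfate, carbon black, talc, kaolin = 0). Binding constraints: yellow component and blue component.
Optimal quantities: iron-oxide red = 1.923 kg, phthalo blue = 0.8444 kg.
Cost = 1.85·1.923 + 13.63·0.8444 = 15.0667.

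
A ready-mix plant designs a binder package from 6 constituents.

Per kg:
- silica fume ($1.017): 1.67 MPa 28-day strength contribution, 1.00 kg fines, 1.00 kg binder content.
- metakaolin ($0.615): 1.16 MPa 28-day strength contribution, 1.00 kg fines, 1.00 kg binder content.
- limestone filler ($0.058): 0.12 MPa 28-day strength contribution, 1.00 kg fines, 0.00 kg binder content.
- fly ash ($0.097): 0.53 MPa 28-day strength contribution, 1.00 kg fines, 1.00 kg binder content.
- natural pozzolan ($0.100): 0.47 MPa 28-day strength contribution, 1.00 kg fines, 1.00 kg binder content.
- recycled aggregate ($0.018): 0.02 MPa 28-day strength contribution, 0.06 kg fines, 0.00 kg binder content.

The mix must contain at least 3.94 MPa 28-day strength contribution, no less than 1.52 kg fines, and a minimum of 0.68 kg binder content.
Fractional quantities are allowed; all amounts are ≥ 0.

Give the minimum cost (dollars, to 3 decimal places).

$0.721

Set it up as a linear program. Let x1 = kg of silica fume, x2 = kg of metakaolin, x3 = kg of limestone filler, x4 = kg of fly ash, x5 = kg of natural pozzolan, x6 = kg of recycled aggregate.
Minimize 1.017x1 + 0.615x2 + 0.058x3 + 0.097x4 + 0.1x5 + 0.018x6 with:
  1.67x1 + 1.16x2 + 0.12x3 + 0.53x4 + 0.47x5 + 0.02x6 ≥ 3.94   (28-day strength contribution)
  1x1 + 1x2 + 1x3 + 1x4 + 1x5 + 0.06x6 ≥ 1.52   (fines)
  1x1 + 1x2 + 1x4 + 1x5 ≥ 0.68   (binder content)
  x1, x2, x3, x4, x5, x6 ≥ 0.
The minimum-cost mix takes nothing from silica fume, metakaolin, limestone filler, natural pozzolan, recycled aggregate — only fly ash. Binding constraint: 28-day strength contribution.
So fly ash = 7.434 kg.
Objective = 0.097·7.434 = 0.72110.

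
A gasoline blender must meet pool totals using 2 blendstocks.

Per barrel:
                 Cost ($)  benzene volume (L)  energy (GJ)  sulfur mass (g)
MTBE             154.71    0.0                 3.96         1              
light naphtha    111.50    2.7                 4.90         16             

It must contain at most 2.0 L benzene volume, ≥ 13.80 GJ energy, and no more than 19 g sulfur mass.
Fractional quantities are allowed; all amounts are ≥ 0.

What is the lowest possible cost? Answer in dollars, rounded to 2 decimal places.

$479.93

Set it up as a linear program. Let x1 = barrels of MTBE, x2 = barrels of light naphtha.
min 154.71x1 + 111.5x2 with:
  2.7x2 ≤ 2   (benzene volume)
  3.96x1 + 4.9x2 ≥ 13.8   (energy)
  1x1 + 16x2 ≤ 19   (sulfur mass)
  x1, x2 ≥ 0.
Both inputs are positive at the optimum. The benzene volume and energy requirements are met with equality.
Solving gives x1 = 2.5683, x2 = 0.74074.
Total cost: 154.71·2.5683 + 111.5·0.74074 = 479.9342.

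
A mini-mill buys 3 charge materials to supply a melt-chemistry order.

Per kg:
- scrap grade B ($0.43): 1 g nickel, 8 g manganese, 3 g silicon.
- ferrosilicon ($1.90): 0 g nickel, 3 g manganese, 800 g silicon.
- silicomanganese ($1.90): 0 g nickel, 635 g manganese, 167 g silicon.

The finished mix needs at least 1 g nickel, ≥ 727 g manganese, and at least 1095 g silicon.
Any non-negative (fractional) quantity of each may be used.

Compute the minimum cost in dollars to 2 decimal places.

This is a linear program. Let x1 = kg of scrap grade B, x2 = kg of ferrosilicon, x3 = kg of silicomanganese.
Minimize 0.43x1 + 1.9x2 + 1.9x3 with:
  1x1 ≥ 1   (nickel)
  8x1 + 3x2 + 635x3 ≥ 727   (manganese)
  3x1 + 800x2 + 167x3 ≥ 1095   (silicon)
  x1, x2, x3 ≥ 0.
All 3 inputs are positive at the optimum. There the nickel, manganese, silicon constraints are tight.
So scrap grade B = 1 kg, ferrosilicon = 1.13 kg, silicomanganese = 1.127 kg.
Hence cost = 0.43·1 + 1.9·1.13 + 1.9·1.127 = $4.7183.

$4.72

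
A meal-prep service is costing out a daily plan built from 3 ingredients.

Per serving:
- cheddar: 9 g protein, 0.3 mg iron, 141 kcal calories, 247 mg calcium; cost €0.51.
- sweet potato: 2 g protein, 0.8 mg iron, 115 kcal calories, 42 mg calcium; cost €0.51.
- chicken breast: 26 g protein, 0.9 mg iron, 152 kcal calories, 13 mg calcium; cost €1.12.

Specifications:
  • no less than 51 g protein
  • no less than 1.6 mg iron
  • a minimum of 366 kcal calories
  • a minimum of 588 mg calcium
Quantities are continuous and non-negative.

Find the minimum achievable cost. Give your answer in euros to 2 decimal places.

€2.48

Let x1 = servings of cheddar, x2 = servings of sweet potato, x3 = servings of chicken breast.
min 0.51x1 + 0.51x2 + 1.12x3 s.t.:
  9x1 + 2x2 + 26x3 ≥ 51   (protein)
  0.3x1 + 0.8x2 + 0.9x3 ≥ 1.6   (iron)
  141x1 + 115x2 + 152x3 ≥ 366   (calories)
  247x1 + 42x2 + 13x3 ≥ 588   (calcium)
  x1, x2, x3 ≥ 0.
The minimum-cost mix takes nothing from sweet potato — only cheddar, chicken breast. Binding constraints: protein and calcium.
That vertex is x1 = 2.32, x3 = 1.159.
Total cost: 0.51·2.32 + 1.12·1.159 = 2.4813.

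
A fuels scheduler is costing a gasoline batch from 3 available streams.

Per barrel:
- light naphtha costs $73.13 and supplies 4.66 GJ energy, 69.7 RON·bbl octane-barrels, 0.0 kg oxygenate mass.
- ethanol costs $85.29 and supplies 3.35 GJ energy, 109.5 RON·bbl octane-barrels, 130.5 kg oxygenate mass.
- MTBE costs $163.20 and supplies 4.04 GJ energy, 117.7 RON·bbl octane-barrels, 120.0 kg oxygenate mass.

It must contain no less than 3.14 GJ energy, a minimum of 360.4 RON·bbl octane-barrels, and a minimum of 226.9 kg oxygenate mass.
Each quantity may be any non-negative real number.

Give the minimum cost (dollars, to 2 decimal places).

Let x1 = barrels of light naphtha, x2 = barrels of ethanol, x3 = barrels of MTBE.
Minimize 73.13x1 + 85.29x2 + 163.2x3 subject to:
  4.66x1 + 3.35x2 + 4.04x3 ≥ 3.14   (energy)
  69.7x1 + 109.5x2 + 117.7x3 ≥ 360.4   (octane-barrels)
  130.5x2 + 120x3 ≥ 226.9   (oxygenate mass)
  x1, x2, x3 ≥ 0.
The cheapest feasible vertex uses only ethanol; light naphtha, MTBE are not used. There the octane-barrels constraint is tight.
Solving gives x2 = 3.29132.
Total cost: 85.29·3.29132 = 280.7167.

$280.72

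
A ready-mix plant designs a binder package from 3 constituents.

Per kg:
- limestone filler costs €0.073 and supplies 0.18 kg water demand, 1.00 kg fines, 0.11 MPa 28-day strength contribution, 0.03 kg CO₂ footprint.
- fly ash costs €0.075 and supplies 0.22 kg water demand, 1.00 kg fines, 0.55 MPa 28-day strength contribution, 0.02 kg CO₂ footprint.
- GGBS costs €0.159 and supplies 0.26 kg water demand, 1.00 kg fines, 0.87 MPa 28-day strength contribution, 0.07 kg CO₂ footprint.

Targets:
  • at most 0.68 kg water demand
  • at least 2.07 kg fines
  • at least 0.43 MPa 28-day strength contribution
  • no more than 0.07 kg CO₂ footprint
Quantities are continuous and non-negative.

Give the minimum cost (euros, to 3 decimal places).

€0.152

Treat it as an LP. Let x1 = kg of limestone filler, x2 = kg of fly ash, x3 = kg of GGBS.
min 0.073x1 + 0.075x2 + 0.159x3 with:
  0.18x1 + 0.22x2 + 0.26x3 ≤ 0.68   (water demand)
  1x1 + 1x2 + 1x3 ≥ 2.07   (fines)
  0.11x1 + 0.55x2 + 0.87x3 ≥ 0.43   (28-day strength contribution)
  0.03x1 + 0.02x2 + 0.07x3 ≤ 0.07   (CO₂ footprint)
  x1, x2, x3 ≥ 0.
The minimum-cost mix takes nothing from GGBS — only limestone filler, fly ash. Binding constraints: fines and 28-day strength contribution.
Solving gives x1 = 1.61, x2 = 0.4598.
Cost = 0.073·1.61 + 0.075·0.4598 = 0.15202.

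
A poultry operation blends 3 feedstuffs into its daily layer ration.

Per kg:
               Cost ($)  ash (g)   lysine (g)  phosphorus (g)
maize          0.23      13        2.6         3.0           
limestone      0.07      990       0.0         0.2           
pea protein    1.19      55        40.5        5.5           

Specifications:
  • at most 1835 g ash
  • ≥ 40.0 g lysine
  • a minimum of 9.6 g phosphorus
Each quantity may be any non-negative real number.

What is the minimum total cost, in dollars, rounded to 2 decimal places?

$1.42

This is a linear program. Let x1 = kg of maize, x2 = kg of limestone, x3 = kg of pea protein.
min 0.23x1 + 0.07x2 + 1.19x3 s.t.:
  13x1 + 990x2 + 55x3 ≤ 1835   (ash)
  2.6x1 + 40.5x3 ≥ 40   (lysine)
  3x1 + 0.2x2 + 5.5x3 ≥ 9.6   (phosphorus)
  x1, x2, x3 ≥ 0.
The cheapest feasible vertex uses only maize, pea protein; limestone is not used. Binding constraints: lysine and phosphorus.
Solving gives x1 = 1.575, x3 = 0.8866.
Objective = 0.23·1.575 + 1.19·0.8866 = 1.4173.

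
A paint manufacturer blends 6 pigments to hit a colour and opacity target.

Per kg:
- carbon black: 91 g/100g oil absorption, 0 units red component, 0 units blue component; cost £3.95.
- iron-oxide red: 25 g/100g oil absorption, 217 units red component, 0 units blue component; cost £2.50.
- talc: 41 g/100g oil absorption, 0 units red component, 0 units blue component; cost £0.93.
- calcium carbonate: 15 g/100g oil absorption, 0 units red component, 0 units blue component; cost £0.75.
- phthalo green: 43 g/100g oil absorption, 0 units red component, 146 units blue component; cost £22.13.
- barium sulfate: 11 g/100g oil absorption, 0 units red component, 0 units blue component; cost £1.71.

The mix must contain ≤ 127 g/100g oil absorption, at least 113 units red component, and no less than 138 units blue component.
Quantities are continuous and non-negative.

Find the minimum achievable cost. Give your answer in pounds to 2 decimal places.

£22.22

Set it up as a linear program. Let x1 = kg of carbon black, x2 = kg of iron-oxide red, x3 = kg of talc, x4 = kg of calcium carbonate, x5 = kg of phthalo green, x6 = kg of barium sulfate.
Minimise 3.95x1 + 2.5x2 + 0.93x3 + 0.75x4 + 22.13x5 + 1.71x6 subject to:
  91x1 + 25x2 + 41x3 + 15x4 + 43x5 + 11x6 ≤ 127   (oil absorption)
  217x2 ≥ 113   (red component)
  146x5 ≥ 138   (blue component)
  x1, x2, x3, x4, x5, x6 ≥ 0.
At the optimum only iron-oxide red, phthalo green are positive (carbon black, talc, calcium carbonate, barium sulfate = 0). Binding constraints: red component and blue component.
So iron-oxide red = 0.5207 kg, phthalo green = 0.9452 kg.
Objective = 2.5·0.5207 + 22.13·0.9452 = 22.2190.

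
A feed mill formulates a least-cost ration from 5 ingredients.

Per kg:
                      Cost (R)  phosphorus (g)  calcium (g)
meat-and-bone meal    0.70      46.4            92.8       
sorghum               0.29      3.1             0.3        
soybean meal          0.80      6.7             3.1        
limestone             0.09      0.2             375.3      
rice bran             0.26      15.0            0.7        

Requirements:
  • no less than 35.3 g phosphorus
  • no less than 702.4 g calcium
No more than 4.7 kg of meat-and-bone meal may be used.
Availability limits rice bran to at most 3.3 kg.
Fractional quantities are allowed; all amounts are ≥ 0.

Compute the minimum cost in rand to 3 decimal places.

Let x1 = kg of meat-and-bone meal, x2 = kg of sorghum, x3 = kg of soybean meal, x4 = kg of limestone, x5 = kg of rice bran.
Minimise 0.7x1 + 0.29x2 + 0.8x3 + 0.09x4 + 0.26x5 s.t.:
  46.4x1 + 3.1x2 + 6.7x3 + 0.2x4 + 15x5 ≥ 35.3   (phosphorus)
  92.8x1 + 0.3x2 + 3.1x3 + 375.3x4 + 0.7x5 ≥ 702.4   (calcium)
  x1 ≤ 4.7
  x5 ≤ 3.3
  x1, x2, x3, x4, x5 ≥ 0.
At the optimum only meat-and-bone meal, limestone are positive (sorghum, soybean meal, rice bran = 0). There the phosphorus and calcium constraints are tight.
Optimal quantities: meat-and-bone meal = 0.7535 kg, limestone = 1.685 kg.
Objective = 0.7·0.7535 + 0.09·1.685 = 0.67910.

R0.679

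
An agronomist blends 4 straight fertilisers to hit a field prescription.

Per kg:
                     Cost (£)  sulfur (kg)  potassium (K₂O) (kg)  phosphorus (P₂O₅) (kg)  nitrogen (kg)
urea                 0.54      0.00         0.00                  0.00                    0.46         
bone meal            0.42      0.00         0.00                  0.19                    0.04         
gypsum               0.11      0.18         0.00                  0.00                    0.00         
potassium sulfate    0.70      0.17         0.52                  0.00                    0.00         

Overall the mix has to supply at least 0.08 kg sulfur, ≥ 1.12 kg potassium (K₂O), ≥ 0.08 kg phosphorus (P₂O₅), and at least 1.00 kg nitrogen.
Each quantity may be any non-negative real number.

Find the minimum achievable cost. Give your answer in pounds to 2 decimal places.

£2.84

This is a linear program. Let x1 = kg of urea, x2 = kg of bone meal, x3 = kg of gypsum, x4 = kg of potassium sulfate.
Minimise 0.54x1 + 0.42x2 + 0.11x3 + 0.7x4 with:
  0.18x3 + 0.17x4 ≥ 0.08   (sulfur)
  0.52x4 ≥ 1.12   (potassium (K₂O))
  0.19x2 ≥ 0.08   (phosphorus (P₂O₅))
  0.46x1 + 0.04x2 ≥ 1   (nitrogen)
  x1, x2, x3, x4 ≥ 0.
The optimal basis is {urea, bone meal, potassium sulfate}; gypsum drops out. Binding constraints: potassium (K₂O), phosphorus (P₂O₅), nitrogen.
Solving gives x1 = 2.137, x2 = 0.4211, x4 = 2.154.
Total cost: 0.54·2.137 + 0.42·0.4211 + 0.7·2.154 = 2.8386.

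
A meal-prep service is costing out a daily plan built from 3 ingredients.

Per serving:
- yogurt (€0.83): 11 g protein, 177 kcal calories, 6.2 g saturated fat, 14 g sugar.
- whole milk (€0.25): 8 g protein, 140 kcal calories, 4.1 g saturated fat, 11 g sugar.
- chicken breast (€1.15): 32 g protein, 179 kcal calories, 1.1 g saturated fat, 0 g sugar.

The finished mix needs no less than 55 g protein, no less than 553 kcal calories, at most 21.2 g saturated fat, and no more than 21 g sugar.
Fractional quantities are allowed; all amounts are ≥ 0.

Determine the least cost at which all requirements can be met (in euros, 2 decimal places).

€2.31

Treat it as an LP. Let x1 = servings of yogurt, x2 = servings of whole milk, x3 = servings of chicken breast.
Minimise 0.83x1 + 0.25x2 + 1.15x3 with:
  11x1 + 8x2 + 32x3 ≥ 55   (protein)
  177x1 + 140x2 + 179x3 ≥ 553   (calories)
  6.2x1 + 4.1x2 + 1.1x3 ≤ 21.2   (saturated fat)
  14x1 + 11x2 ≤ 21   (sugar)
  x1, x2, x3 ≥ 0.
The minimum-cost mix takes nothing from yogurt — only whole milk, chicken breast. Binding constraints: calories and sugar.
Solving gives x2 = 1.909, x3 = 1.596.
Total cost: 0.25·1.909 + 1.15·1.596 = 2.3127.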